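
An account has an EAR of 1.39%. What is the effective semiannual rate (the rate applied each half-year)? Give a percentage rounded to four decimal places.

0.6926%

The per-half-year rate i satisfies (1 + i)^2 = 1 + 0.0139.
i = 1.0139^(1/2) − 1 = 0.0069260 = 0.6926%.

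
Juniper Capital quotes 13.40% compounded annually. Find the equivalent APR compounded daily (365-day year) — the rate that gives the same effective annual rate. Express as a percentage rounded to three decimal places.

Compounded annually, EAR = nominal = 0.134000.
Solve (1 + r/365)^365 = 1.134000: r/365 = 1.134000^(1/365) − 1 = 0.000345, so r = 0.125773 = 12.577%.

12.577%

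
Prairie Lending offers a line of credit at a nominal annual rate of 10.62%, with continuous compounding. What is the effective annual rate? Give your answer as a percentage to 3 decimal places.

With continuous compounding, EAR = e^0.1062 − 1.
e^0.1062 = 1.112044, so EAR = 0.112044 = 11.204%.

11.204%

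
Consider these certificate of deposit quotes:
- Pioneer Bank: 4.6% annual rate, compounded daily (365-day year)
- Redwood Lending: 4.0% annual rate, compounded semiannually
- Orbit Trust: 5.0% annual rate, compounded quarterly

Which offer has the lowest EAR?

Redwood Lending

Pioneer Bank: (1 + 0.046/365)^365 − 1 = 4.707%
Redwood Lending: (1 + 0.040/2)^2 − 1 = 4.040%
Orbit Trust: (1 + 0.050/4)^4 − 1 = 5.095%
The lowest effective annual rate is Redwood Lending at 4.040%.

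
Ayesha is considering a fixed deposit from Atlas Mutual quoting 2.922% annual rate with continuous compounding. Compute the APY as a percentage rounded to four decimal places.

2.9651%

With continuous compounding, EAR = e^0.02922 − 1.
e^0.02922 = 1.029651, so EAR = 0.029651 = 2.9651%.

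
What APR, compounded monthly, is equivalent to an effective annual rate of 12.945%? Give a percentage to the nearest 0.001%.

12.235%

(1 + r/12)^12 − 1 = 0.12945, so 1 + r/12 = 1.12945^(1/12).
r/12 = 0.010196, so r = 0.122350 = 12.235%.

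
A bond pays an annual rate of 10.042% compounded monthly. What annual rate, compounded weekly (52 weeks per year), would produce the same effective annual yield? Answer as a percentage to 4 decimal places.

10.0098%

EAR = (1 + 0.10042/12)^12 − 1 = 0.105173.
Solve (1 + r/52)^52 = 1.105173: r/52 = 1.105173^(1/52) − 1 = 0.001925, so r = 0.100098 = 10.0098%.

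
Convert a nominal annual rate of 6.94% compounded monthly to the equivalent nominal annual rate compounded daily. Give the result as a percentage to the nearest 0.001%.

EAR = (1 + 0.0694/12)^12 − 1 = 0.071651.
Solve (1 + r/365)^365 = 1.071651: r/365 = 1.071651^(1/365) − 1 = 0.000190, so r = 0.069207 = 6.921%.

6.921%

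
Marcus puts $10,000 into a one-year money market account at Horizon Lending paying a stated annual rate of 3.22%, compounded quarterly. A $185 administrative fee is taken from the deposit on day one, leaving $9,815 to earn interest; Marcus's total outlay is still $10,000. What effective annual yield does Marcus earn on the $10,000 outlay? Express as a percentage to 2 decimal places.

1.35%

Value after one year: 9,815 × (1 + 0.0322/4)^4 = 9,815 × 1.032591 = $10,134.88.
Effective yield on the $10,000 outlay: 10,134.88 / 10,000 − 1 = 0.013488 = 1.35%.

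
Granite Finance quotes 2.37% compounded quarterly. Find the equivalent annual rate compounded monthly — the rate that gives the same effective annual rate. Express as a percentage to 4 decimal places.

EAR = (1 + 0.0237/4)^4 − 1 = 0.023911.
Solve (1 + r/12)^12 = 1.023911: r/12 = 1.023911^(1/12) − 1 = 0.001971, so r = 0.023653 = 2.3653%.

2.3653%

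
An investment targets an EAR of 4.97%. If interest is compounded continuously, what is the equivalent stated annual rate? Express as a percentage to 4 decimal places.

4.8504%

Continuous: nominal r satisfies e^r − 1 = 0.0497.
r = ln(1 + 0.0497) = ln(1.0497) = 0.048504 = 4.8504%.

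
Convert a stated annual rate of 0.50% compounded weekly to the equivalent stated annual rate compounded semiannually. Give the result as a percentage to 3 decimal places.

0.501%

EAR = (1 + 0.0050/52)^52 − 1 = 0.005012.
Solve (1 + r/2)^2 = 1.005012: r/2 = 1.005012^(1/2) − 1 = 0.002503, so r = 0.005006 = 0.501%.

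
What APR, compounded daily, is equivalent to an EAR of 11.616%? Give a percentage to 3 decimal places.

(1 + r/365)^365 − 1 = 0.11616, so 1 + r/365 = 1.11616^(1/365).
r/365 = 0.000301, so r = 0.109911 = 10.991%.

10.991%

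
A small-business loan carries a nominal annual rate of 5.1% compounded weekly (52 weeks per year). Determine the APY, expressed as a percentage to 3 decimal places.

5.230%

EAR = (1 + 0.051/52)^52 − 1.
= (1 + 0.000981)^52 − 1 = 1.052297 − 1 = 5.230%.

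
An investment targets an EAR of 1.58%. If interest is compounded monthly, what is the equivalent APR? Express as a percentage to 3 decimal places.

1.569%

(1 + r/12)^12 − 1 = 0.0158, so 1 + r/12 = 1.0158^(1/12).
r/12 = 0.001307, so r = 0.015687 = 1.569%.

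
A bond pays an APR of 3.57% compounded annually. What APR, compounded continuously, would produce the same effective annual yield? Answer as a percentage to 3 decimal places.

3.508%

Compounded annually, EAR = nominal = 0.035700.
Equivalent continuous rate: r = ln(1 + 0.035700) = 0.035078 = 3.508%.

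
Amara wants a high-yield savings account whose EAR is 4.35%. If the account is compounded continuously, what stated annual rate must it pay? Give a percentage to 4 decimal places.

4.2580%

Continuous: nominal r satisfies e^r − 1 = 0.0435.
r = ln(1 + 0.0435) = ln(1.0435) = 0.042580 = 4.2580%.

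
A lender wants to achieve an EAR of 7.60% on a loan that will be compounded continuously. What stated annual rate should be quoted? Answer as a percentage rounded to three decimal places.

7.325%

Continuous: nominal r satisfies e^r − 1 = 0.0760.
r = ln(1 + 0.0760) = ln(1.0760) = 0.073250 = 7.325%.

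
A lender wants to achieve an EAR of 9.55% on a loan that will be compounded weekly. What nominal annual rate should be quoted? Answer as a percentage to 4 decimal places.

(1 + r/52)^52 − 1 = 0.0955, so 1 + r/52 = 1.0955^(1/52).
r/52 = 0.001756, so r = 0.091291 = 9.1291%.

9.1291%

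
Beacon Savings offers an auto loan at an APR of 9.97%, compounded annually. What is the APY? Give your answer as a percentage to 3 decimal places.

9.970%

Annual compounding means the effective rate equals the nominal rate: 9.970%.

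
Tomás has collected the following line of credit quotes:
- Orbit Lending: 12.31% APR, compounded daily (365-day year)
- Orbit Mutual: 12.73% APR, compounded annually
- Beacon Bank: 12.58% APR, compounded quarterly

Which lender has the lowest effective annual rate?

Orbit Mutual

Orbit Lending: (1 + 0.1231/365)^365 − 1 = 13.097%
Orbit Mutual: compounded annually, EAR = 12.730%
Beacon Bank: (1 + 0.1258/4)^4 − 1 = 13.186%
The lowest effective annual rate is Orbit Mutual at 12.730%.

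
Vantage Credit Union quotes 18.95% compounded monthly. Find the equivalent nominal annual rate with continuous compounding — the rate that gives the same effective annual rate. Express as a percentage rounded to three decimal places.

EAR = (1 + 0.1895/12)^12 − 1 = 0.206857.
Equivalent continuous rate: r = ln(1 + 0.206857) = 0.188019 = 18.802%.

18.802%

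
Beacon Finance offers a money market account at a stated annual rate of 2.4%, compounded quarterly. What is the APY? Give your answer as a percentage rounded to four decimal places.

2.4217%

EAR = (1 + 0.024/4)^4 − 1.
= 1.024217 − 1 = 2.4217%.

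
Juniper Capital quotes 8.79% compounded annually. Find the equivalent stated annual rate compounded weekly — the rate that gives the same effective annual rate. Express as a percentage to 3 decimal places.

Compounded annually, EAR = nominal = 0.087900.
Solve (1 + r/52)^52 = 1.087900: r/52 = 1.087900^(1/52) − 1 = 0.001621, so r = 0.084318 = 8.432%.

8.432%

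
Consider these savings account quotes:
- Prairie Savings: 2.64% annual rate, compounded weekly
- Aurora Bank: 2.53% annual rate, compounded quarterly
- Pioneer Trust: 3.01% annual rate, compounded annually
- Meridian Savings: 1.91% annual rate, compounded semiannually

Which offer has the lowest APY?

Meridian Savings

Prairie Savings: (1 + 0.0264/52)^52 − 1 = 2.674%
Aurora Bank: (1 + 0.0253/4)^4 − 1 = 2.554%
Pioneer Trust: compounded annually, EAR = 3.010%
Meridian Savings: (1 + 0.0191/2)^2 − 1 = 1.919%
The lowest effective annual rate is Meridian Savings at 1.919%.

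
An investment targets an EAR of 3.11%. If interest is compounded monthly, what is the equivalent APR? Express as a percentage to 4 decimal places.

3.0665%

(1 + r/12)^12 − 1 = 0.0311, so 1 + r/12 = 1.0311^(1/12).
r/12 = 0.002555, so r = 0.030665 = 3.0665%.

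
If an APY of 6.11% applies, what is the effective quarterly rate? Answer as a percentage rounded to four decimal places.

1.4937%

The per-quarter rate i satisfies (1 + i)^4 = 1 + 0.0611.
i = 1.0611^(1/4) − 1 = 0.0149370 = 1.4937%.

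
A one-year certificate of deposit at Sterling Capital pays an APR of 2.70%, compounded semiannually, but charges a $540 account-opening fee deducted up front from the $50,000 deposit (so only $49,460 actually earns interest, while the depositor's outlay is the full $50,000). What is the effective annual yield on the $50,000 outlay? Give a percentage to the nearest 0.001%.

1.609%

Value after one year: 49,460 × (1 + 0.0270/2)^2 = 49,460 × 1.027182 = $50,804.43.
Effective yield on the $50,000 outlay: 50,804.43 / 50,000 − 1 = 0.016089 = 1.609%.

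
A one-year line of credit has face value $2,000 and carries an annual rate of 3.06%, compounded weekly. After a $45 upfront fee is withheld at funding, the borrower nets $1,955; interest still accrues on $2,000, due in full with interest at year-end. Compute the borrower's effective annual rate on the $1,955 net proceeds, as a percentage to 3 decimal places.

5.480%

Amount owed after one year: 2,000 × (1 + 0.0306/52)^52 = 2,000 × 1.031064 = $2,062.13.
Effective rate on net proceeds: 2,062.13 / 1,955 − 1 = 0.054797 = 5.480%.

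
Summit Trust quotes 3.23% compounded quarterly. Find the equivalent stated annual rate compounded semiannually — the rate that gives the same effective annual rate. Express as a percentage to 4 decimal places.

3.2430%

EAR = (1 + 0.0323/4)^4 − 1 = 0.032693.
Solve (1 + r/2)^2 = 1.032693: r/2 = 1.032693^(1/2) − 1 = 0.016215, so r = 0.032430 = 3.2430%.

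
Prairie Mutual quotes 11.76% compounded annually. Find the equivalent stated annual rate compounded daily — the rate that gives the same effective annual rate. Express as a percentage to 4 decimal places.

Compounded annually, EAR = nominal = 0.117600.
Solve (1 + r/365)^365 = 1.117600: r/365 = 1.117600^(1/365) − 1 = 0.000305, so r = 0.111200 = 11.1200%.

11.1200%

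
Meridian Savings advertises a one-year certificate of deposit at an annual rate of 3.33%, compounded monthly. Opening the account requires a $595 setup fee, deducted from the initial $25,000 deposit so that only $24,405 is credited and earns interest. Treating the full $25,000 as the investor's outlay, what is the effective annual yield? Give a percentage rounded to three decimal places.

Value after one year: 24,405 × (1 + 0.0333/12)^12 = 24,405 × 1.033813 = $25,230.21.
Effective yield on the $25,000 outlay: 25,230.21 / 25,000 − 1 = 0.009208 = 0.921%.

0.921%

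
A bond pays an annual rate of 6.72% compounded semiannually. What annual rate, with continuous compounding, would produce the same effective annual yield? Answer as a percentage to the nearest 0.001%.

6.610%

EAR = (1 + 0.0672/2)^2 − 1 = 0.068329.
Equivalent continuous rate: r = ln(1 + 0.068329) = 0.066096 = 6.610%.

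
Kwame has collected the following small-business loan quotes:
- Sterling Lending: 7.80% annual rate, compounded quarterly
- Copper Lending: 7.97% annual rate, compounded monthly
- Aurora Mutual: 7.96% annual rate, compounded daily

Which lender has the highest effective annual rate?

Aurora Mutual

Sterling Lending: (1 + 0.0780/4)^4 − 1 = 8.031%
Copper Lending: (1 + 0.0797/12)^12 − 1 = 8.268%
Aurora Mutual: (1 + 0.0796/365)^365 − 1 = 8.284%
The highest effective annual rate is Aurora Mutual at 8.284%.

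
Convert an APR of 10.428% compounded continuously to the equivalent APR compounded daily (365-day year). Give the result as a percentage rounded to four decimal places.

10.4295%

EAR under continuous compounding: e^0.10428 − 1 = 0.109911.
Solve (1 + r/365)^365 = 1.109911: r/365 = 1.109911^(1/365) − 1 = 0.000286, so r = 0.104295 = 10.4295%.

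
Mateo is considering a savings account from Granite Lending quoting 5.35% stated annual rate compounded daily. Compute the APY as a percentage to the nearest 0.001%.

5.495%

EAR = (1 + 0.0535/365)^365 − 1.
= 1.054953 − 1 = 5.495%.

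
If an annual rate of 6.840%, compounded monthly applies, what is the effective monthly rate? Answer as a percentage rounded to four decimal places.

0.5700%

With a nominal annual rate compounded monthly, the periodic rate is the nominal rate divided by 12.
i = 0.06840 / 12 = 0.0057000 = 0.5700%.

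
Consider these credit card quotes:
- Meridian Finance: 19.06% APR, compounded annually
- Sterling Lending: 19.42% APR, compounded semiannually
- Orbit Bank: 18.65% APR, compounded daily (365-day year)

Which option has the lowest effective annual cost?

Meridian Finance: compounded annually, EAR = 19.060%
Sterling Lending: (1 + 0.1942/2)^2 − 1 = 20.363%
Orbit Bank: (1 + 0.1865/365)^365 − 1 = 20.497%
The lowest effective annual rate is Meridian Finance at 19.060%.

Meridian Finance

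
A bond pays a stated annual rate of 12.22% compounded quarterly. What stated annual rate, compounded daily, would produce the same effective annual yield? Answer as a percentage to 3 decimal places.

EAR = (1 + 0.1222/4)^4 − 1 = 0.127915.
Solve (1 + r/365)^365 = 1.127915: r/365 = 1.127915^(1/365) − 1 = 0.000330, so r = 0.120390 = 12.039%.

12.039%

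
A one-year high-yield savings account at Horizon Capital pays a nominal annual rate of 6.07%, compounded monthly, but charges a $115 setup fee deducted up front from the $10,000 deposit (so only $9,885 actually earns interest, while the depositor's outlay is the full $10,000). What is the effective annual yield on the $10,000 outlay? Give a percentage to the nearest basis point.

5.02%

Value after one year: 9,885 × (1 + 0.0607/12)^12 = 9,885 × 1.062418 = $10,502.00.
Effective yield on the $10,000 outlay: 10,502.00 / 10,000 − 1 = 0.050200 = 5.02%.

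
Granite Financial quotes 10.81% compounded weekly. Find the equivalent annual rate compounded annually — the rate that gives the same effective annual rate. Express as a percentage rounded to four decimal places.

EAR = (1 + 0.1081/52)^52 − 1 = 0.114034.
Compounded annually, the equivalent nominal rate is the EAR itself: 11.4034%.

11.4034%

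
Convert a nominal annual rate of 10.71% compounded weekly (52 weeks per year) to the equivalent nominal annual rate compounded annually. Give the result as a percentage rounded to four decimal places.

11.2923%

EAR = (1 + 0.1071/52)^52 − 1 = 0.112923.
Compounded annually, the equivalent nominal rate is the EAR itself: 11.2923%.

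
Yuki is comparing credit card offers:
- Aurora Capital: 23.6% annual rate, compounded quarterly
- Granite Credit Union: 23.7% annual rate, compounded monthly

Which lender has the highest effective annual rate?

Aurora Capital: (1 + 0.236/4)^4 − 1 = 25.772%
Granite Credit Union: (1 + 0.237/12)^12 − 1 = 26.452%
The highest effective annual rate is Granite Credit Union at 26.452%.

Granite Credit Union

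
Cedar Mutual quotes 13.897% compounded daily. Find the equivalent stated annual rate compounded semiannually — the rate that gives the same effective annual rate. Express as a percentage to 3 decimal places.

14.388%

EAR = (1 + 0.13897/365)^365 − 1 = 0.149059.
Solve (1 + r/2)^2 = 1.149059: r/2 = 1.149059^(1/2) − 1 = 0.071942, so r = 0.143884 = 14.388%.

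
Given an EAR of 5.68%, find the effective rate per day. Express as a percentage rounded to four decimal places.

0.0151%

The per-day rate i satisfies (1 + i)^365 = 1 + 0.0568.
i = 1.0568^(1/365) − 1 = 0.0001514 = 0.0151%.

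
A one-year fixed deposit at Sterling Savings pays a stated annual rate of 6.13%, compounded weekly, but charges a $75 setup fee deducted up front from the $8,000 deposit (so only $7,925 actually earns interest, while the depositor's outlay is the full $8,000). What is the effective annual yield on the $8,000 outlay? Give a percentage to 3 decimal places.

Value after one year: 7,925 × (1 + 0.0613/52)^52 = 7,925 × 1.063179 = $8,425.70.
Effective yield on the $8,000 outlay: 8,425.70 / 8,000 − 1 = 0.053212 = 5.321%.

5.321%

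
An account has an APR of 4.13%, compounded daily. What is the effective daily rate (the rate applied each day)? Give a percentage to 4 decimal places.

With a nominal annual rate compounded daily, the periodic rate is the nominal rate divided by 365.
i = 0.0413 / 365 = 0.0001132 = 0.0113%.

0.0113%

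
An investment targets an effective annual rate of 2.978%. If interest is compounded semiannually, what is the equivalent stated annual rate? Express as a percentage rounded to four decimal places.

2.9562%

(1 + r/2)^2 − 1 = 0.02978, so 1 + r/2 = 1.02978^(1/2).
r/2 = 0.014781, so r = 0.029562 = 2.9562%.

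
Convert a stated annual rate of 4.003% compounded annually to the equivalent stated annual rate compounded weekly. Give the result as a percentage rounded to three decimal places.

3.926%

Compounded annually, EAR = nominal = 0.040030.
Solve (1 + r/52)^52 = 1.040030: r/52 = 1.040030^(1/52) − 1 = 0.000755, so r = 0.039264 = 3.926%.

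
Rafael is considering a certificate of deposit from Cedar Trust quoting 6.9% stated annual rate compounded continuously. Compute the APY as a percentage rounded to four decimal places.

With continuous compounding, EAR = e^0.069 − 1.
e^0.069 = 1.071436, so EAR = 0.071436 = 7.1436%.

7.1436%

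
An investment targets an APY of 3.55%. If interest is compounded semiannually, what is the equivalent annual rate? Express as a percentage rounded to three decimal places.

3.519%

(1 + r/2)^2 − 1 = 0.0355, so 1 + r/2 = 1.0355^(1/2).
r/2 = 0.017595, so r = 0.035190 = 3.519%.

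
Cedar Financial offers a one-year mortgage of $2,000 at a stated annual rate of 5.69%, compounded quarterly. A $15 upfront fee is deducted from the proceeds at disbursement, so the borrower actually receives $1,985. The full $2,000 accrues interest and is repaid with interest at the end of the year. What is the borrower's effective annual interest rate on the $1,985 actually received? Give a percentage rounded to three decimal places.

6.612%

Amount owed after one year: 2,000 × (1 + 0.0569/4)^4 = 2,000 × 1.058126 = $2,116.25.
Effective rate on net proceeds: 2,116.25 / 1,985 − 1 = 0.066122 = 6.612%.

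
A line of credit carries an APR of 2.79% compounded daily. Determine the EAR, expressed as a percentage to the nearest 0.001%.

2.829%

EAR = (1 + 0.0279/365)^365 − 1.
= 1.028292 − 1 = 2.829%.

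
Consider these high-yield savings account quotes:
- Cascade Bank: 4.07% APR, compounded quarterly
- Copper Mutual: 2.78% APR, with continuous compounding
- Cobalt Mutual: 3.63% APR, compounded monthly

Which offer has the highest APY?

Cascade Bank

Cascade Bank: (1 + 0.0407/4)^4 − 1 = 4.133%
Copper Mutual: e^0.0278 − 1 = 2.819%
Cobalt Mutual: (1 + 0.0363/12)^12 − 1 = 3.691%
The highest effective annual rate is Cascade Bank at 4.133%.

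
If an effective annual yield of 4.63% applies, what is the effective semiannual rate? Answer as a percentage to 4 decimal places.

2.2888%

The per-half-year rate i satisfies (1 + i)^2 = 1 + 0.0463.
i = 1.0463^(1/2) − 1 = 0.0228881 = 2.2888%.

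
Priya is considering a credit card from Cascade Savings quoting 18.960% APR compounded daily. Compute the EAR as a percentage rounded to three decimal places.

EAR = (1 + 0.18960/365)^365 − 1.
= (1 + 0.000519)^365 − 1 = 1.208706 − 1 = 20.871%.

20.871%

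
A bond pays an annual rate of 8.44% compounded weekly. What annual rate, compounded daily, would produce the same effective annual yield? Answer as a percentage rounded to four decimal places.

8.4341%

EAR = (1 + 0.0844/52)^52 − 1 = 0.087990.
Solve (1 + r/365)^365 = 1.087990: r/365 = 1.087990^(1/365) − 1 = 0.000231, so r = 0.084341 = 8.4341%.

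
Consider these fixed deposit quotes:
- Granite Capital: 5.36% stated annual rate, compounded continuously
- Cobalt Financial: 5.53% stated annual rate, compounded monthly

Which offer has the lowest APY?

Granite Capital

Granite Capital: e^0.0536 − 1 = 5.506%
Cobalt Financial: (1 + 0.0553/12)^12 − 1 = 5.672%
The lowest effective annual rate is Granite Capital at 5.506%.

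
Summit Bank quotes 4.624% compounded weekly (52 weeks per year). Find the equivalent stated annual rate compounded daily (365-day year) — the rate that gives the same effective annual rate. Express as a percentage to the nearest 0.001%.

4.622%

EAR = (1 + 0.04624/52)^52 − 1 = 0.047304.
Solve (1 + r/365)^365 = 1.047304: r/365 = 1.047304^(1/365) − 1 = 0.000127, so r = 0.046222 = 4.622%.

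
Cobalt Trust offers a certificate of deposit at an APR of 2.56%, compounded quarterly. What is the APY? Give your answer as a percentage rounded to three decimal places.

2.585%

EAR = (1 + 0.0256/4)^4 − 1.
= 1.025847 − 1 = 2.585%.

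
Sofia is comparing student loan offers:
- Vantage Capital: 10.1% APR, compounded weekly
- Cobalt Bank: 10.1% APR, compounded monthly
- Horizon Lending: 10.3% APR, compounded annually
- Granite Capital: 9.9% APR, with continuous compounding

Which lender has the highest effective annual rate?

Vantage Capital

Vantage Capital: (1 + 0.101/52)^52 − 1 = 10.617%
Cobalt Bank: (1 + 0.101/12)^12 − 1 = 10.581%
Horizon Lending: compounded annually, EAR = 10.300%
Granite Capital: e^0.099 − 1 = 10.407%
The highest effective annual rate is Vantage Capital at 10.617%.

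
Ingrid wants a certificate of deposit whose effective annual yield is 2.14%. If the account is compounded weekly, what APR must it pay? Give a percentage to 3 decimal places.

2.118%

(1 + r/52)^52 − 1 = 0.0214, so 1 + r/52 = 1.0214^(1/52).
r/52 = 0.000407, so r = 0.021179 = 2.118%.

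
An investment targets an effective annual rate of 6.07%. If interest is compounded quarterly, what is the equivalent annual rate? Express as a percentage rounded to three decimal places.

(1 + r/4)^4 − 1 = 0.0607, so 1 + r/4 = 1.0607^(1/4).
r/4 = 0.014841, so r = 0.059365 = 5.937%.

5.937%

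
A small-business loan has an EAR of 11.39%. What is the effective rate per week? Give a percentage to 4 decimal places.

The per-week rate i satisfies (1 + i)^52 = 1 + 0.1139.
i = 1.1139^(1/52) − 1 = 0.0020765 = 0.2077%.

0.2077%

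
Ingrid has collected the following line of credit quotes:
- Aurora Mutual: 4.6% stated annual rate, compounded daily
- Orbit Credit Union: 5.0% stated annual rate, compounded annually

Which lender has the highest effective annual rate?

Orbit Credit Union

Aurora Mutual: (1 + 0.046/365)^365 − 1 = 4.707%
Orbit Credit Union: compounded annually, EAR = 5.000%
The highest effective annual rate is Orbit Credit Union at 5.000%.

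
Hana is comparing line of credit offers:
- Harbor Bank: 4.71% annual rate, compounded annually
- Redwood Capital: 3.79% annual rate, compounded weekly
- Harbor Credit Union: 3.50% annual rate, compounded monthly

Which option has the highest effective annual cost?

Harbor Bank

Harbor Bank: compounded annually, EAR = 4.710%
Redwood Capital: (1 + 0.0379/52)^52 − 1 = 3.861%
Harbor Credit Union: (1 + 0.0350/12)^12 − 1 = 3.557%
The highest effective annual rate is Harbor Bank at 4.710%.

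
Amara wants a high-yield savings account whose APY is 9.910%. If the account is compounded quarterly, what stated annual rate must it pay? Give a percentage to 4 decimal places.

9.5617%

(1 + r/4)^4 − 1 = 0.09910, so 1 + r/4 = 1.09910^(1/4).
r/4 = 0.023904, so r = 0.095617 = 9.5617%.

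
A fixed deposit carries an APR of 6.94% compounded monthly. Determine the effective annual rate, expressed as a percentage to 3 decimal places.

EAR = (1 + 0.0694/12)^12 − 1.
= 1.071651 − 1 = 7.165%.

7.165%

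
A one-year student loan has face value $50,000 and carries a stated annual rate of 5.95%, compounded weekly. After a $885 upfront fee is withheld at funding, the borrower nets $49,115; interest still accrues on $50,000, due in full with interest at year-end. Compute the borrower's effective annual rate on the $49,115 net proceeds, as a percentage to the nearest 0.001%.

8.039%

Amount owed after one year: 50,000 × (1 + 0.0595/52)^52 = 50,000 × 1.061270 = $53,063.48.
Effective rate on net proceeds: 53,063.48 / 49,115 − 1 = 0.080393 = 8.039%.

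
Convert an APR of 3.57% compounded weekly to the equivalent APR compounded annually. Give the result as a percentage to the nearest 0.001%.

EAR = (1 + 0.0357/52)^52 − 1 = 0.036332.
Compounded annually, the equivalent nominal rate is the EAR itself: 3.633%.

3.633%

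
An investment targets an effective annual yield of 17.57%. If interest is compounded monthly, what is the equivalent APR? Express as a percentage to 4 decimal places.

16.2960%

(1 + r/12)^12 − 1 = 0.1757, so 1 + r/12 = 1.1757^(1/12).
r/12 = 0.013580, so r = 0.162960 = 16.2960%.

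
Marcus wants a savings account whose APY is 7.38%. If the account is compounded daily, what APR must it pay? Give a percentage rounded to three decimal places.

7.121%

(1 + r/365)^365 − 1 = 0.0738, so 1 + r/365 = 1.0738^(1/365).
r/365 = 0.000195, so r = 0.071211 = 7.121%.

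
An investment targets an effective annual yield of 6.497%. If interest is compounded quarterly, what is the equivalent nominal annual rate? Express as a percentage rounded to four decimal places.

(1 + r/4)^4 − 1 = 0.06497, so 1 + r/4 = 1.06497^(1/4).
r/4 = 0.015861, so r = 0.063445 = 6.3445%.

6.3445%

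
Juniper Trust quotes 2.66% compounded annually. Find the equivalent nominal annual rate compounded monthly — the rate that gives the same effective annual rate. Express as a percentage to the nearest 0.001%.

Compounded annually, EAR = nominal = 0.026600.
Solve (1 + r/12)^12 = 1.026600: r/12 = 1.026600^(1/12) − 1 = 0.002190, so r = 0.026281 = 2.628%.

2.628%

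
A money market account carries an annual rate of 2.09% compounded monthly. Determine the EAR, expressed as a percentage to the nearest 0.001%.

EAR = (1 + 0.0209/12)^12 − 1.
= 1.021101 − 1 = 2.110%.

2.110%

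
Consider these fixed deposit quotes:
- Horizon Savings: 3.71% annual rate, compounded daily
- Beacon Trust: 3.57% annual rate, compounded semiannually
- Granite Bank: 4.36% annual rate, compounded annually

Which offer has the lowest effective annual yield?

Horizon Savings: (1 + 0.0371/365)^365 − 1 = 3.779%
Beacon Trust: (1 + 0.0357/2)^2 − 1 = 3.602%
Granite Bank: compounded annually, EAR = 4.360%
The lowest effective annual rate is Beacon Trust at 3.602%.

Beacon Trust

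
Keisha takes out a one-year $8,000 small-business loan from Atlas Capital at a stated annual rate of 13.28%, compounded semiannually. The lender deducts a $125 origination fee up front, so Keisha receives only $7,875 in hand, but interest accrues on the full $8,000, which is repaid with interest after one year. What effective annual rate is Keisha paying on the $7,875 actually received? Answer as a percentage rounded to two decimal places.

15.53%

Amount owed after one year: 8,000 × (1 + 0.1328/2)^2 = 8,000 × 1.137209 = $9,097.67.
Effective rate on net proceeds: 9,097.67 / 7,875 − 1 = 0.155260 = 15.53%.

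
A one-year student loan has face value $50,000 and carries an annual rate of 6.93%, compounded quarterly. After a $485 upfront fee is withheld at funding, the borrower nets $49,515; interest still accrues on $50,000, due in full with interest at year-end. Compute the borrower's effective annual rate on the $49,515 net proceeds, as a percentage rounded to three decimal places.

8.161%

Amount owed after one year: 50,000 × (1 + 0.0693/4)^4 = 50,000 × 1.071122 = $53,556.09.
Effective rate on net proceeds: 53,556.09 / 49,515 − 1 = 0.081613 = 8.161%.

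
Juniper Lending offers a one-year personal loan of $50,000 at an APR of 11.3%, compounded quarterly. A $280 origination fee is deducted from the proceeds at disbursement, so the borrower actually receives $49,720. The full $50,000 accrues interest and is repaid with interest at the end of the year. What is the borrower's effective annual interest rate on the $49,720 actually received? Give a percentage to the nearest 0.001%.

12.417%

Amount owed after one year: 50,000 × (1 + 0.113/4)^4 = 50,000 × 1.117879 = $55,893.96.
Effective rate on net proceeds: 55,893.96 / 49,720 − 1 = 0.124175 = 12.417%.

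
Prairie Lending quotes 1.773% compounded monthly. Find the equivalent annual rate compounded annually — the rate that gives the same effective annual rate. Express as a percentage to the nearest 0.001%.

1.787%

EAR = (1 + 0.01773/12)^12 − 1 = 0.017875.
Compounded annually, the equivalent nominal rate is the EAR itself: 1.787%.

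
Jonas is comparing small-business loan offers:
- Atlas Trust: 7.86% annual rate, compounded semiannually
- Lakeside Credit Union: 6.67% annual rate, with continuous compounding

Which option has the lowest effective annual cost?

Lakeside Credit Union

Atlas Trust: (1 + 0.0786/2)^2 − 1 = 8.014%
Lakeside Credit Union: e^0.0667 − 1 = 6.897%
The lowest effective annual rate is Lakeside Credit Union at 6.897%.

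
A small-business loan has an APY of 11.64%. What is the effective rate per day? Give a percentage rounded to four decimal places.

The per-day rate i satisfies (1 + i)^365 = 1 + 0.1164.
i = 1.1164^(1/365) − 1 = 0.0003017 = 0.0302%.

0.0302%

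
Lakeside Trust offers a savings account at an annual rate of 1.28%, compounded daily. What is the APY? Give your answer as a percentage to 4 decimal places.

EAR = (1 + 0.0128/365)^365 − 1.
= (1 + 0.000035)^365 − 1 = 1.012882 − 1 = 1.2882%.

1.2882%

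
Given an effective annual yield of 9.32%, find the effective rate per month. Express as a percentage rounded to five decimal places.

The per-month rate i satisfies (1 + i)^12 = 1 + 0.0932.
i = 1.0932^(1/12) − 1 = 0.0074534 = 0.74534%.

0.74534%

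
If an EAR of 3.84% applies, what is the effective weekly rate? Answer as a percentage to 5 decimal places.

0.07249%

The per-week rate i satisfies (1 + i)^52 = 1 + 0.0384.
i = 1.0384^(1/52) − 1 = 0.0007249 = 0.07249%.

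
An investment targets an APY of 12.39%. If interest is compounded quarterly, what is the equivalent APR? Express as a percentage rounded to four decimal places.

11.8527%

(1 + r/4)^4 − 1 = 0.1239, so 1 + r/4 = 1.1239^(1/4).
r/4 = 0.029632, so r = 0.118527 = 11.8527%.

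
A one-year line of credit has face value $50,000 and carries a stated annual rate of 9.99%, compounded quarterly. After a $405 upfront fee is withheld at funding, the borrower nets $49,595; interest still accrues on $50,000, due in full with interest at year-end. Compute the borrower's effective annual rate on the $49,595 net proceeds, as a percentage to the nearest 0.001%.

Amount owed after one year: 50,000 × (1 + 0.0999/4)^4 = 50,000 × 1.103705 = $55,185.26.
Effective rate on net proceeds: 55,185.26 / 49,595 − 1 = 0.112718 = 11.272%.

11.272%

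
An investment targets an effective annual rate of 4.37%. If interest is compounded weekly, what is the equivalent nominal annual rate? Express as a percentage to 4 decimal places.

(1 + r/52)^52 − 1 = 0.0437, so 1 + r/52 = 1.0437^(1/52).
r/52 = 0.000823, so r = 0.042790 = 4.2790%.

4.2790%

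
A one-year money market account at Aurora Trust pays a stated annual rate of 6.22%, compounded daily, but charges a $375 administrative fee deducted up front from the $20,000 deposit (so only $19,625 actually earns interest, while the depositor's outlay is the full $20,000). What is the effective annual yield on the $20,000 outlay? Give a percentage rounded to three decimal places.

4.422%

Value after one year: 19,625 × (1 + 0.0622/365)^365 = 19,625 × 1.064170 = $20,884.33.
Effective yield on the $20,000 outlay: 20,884.33 / 20,000 − 1 = 0.044216 = 4.422%.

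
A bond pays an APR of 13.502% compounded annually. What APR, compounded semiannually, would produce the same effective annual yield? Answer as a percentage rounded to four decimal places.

13.0746%

Compounded annually, EAR = nominal = 0.135020.
Solve (1 + r/2)^2 = 1.135020: r/2 = 1.135020^(1/2) − 1 = 0.065373, so r = 0.130746 = 13.0746%.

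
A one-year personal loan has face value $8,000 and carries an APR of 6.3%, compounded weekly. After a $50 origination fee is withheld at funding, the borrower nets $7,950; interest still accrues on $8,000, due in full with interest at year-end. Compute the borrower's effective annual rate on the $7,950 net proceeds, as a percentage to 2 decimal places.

7.17%

Amount owed after one year: 8,000 × (1 + 0.063/52)^52 = 8,000 × 1.064986 = $8,519.89.
Effective rate on net proceeds: 8,519.89 / 7,950 − 1 = 0.071684 = 7.17%.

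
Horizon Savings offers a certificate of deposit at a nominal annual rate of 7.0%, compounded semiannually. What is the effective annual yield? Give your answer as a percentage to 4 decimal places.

7.1225%

EAR = (1 + 0.070/2)^2 − 1.
= (1 + 0.035000)^2 − 1 = 1.071225 − 1 = 7.1225%.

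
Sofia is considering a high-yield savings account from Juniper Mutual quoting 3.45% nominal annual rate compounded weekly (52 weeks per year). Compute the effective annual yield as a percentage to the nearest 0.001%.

EAR = (1 + 0.0345/52)^52 − 1.
= (1 + 0.000663)^52 − 1 = 1.035090 − 1 = 3.509%.

3.509%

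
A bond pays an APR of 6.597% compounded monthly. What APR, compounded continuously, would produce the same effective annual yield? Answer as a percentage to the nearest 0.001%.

EAR = (1 + 0.06597/12)^12 − 1 = 0.068002.
Equivalent continuous rate: r = ln(1 + 0.068002) = 0.065789 = 6.579%.

6.579%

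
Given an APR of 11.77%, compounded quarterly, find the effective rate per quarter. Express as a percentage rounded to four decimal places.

2.9425%

With a nominal annual rate compounded quarterly, the periodic rate is the nominal rate divided by 4.
i = 0.1177 / 4 = 0.0294250 = 2.9425%.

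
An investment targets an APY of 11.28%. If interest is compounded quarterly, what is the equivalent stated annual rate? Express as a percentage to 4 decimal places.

(1 + r/4)^4 − 1 = 0.1128, so 1 + r/4 = 1.1128^(1/4).
r/4 = 0.027080, so r = 0.108320 = 10.8320%.

10.8320%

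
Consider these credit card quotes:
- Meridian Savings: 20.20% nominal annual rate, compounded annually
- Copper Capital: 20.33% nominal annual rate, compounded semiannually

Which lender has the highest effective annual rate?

Copper Capital

Meridian Savings: compounded annually, EAR = 20.200%
Copper Capital: (1 + 0.2033/2)^2 − 1 = 21.363%
The highest effective annual rate is Copper Capital at 21.363%.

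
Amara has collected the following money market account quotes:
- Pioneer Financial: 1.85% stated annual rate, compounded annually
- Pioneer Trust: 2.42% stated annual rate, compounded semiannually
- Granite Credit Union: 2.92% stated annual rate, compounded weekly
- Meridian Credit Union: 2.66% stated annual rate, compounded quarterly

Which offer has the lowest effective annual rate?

Pioneer Financial

Pioneer Financial: compounded annually, EAR = 1.850%
Pioneer Trust: (1 + 0.0242/2)^2 − 1 = 2.435%
Granite Credit Union: (1 + 0.0292/52)^52 − 1 = 2.962%
Meridian Credit Union: (1 + 0.0266/4)^4 − 1 = 2.687%
The lowest effective annual rate is Pioneer Financial at 1.850%.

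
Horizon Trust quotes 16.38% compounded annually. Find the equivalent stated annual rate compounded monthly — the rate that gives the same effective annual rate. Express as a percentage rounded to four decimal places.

15.2653%

Compounded annually, EAR = nominal = 0.163800.
Solve (1 + r/12)^12 = 1.163800: r/12 = 1.163800^(1/12) − 1 = 0.012721, so r = 0.152653 = 15.2653%.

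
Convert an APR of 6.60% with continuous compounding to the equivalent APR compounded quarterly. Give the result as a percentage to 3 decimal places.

6.655%

EAR under continuous compounding: e^0.0660 − 1 = 0.068227.
Solve (1 + r/4)^4 = 1.068227: r/4 = 1.068227^(1/4) − 1 = 0.016637, so r = 0.066548 = 6.655%.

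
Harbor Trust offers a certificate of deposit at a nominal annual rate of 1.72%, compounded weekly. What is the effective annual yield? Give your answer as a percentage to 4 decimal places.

1.7346%

EAR = (1 + 0.0172/52)^52 − 1.
= (1 + 0.000331)^52 − 1 = 1.017346 − 1 = 1.7346%.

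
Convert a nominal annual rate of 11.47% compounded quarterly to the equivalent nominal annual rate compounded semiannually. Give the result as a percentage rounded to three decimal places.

11.634%

EAR = (1 + 0.1147/4)^4 − 1 = 0.119729.
Solve (1 + r/2)^2 = 1.119729: r/2 = 1.119729^(1/2) − 1 = 0.058172, so r = 0.116345 = 11.634%.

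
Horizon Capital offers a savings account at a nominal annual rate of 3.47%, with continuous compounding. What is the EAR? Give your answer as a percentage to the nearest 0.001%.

3.531%

With continuous compounding, EAR = e^0.0347 − 1.
e^0.0347 = 1.035309, so EAR = 0.035309 = 3.531%.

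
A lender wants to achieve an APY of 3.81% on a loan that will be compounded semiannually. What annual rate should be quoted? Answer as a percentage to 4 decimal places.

3.7744%

(1 + r/2)^2 − 1 = 0.0381, so 1 + r/2 = 1.0381^(1/2).
r/2 = 0.018872, so r = 0.037744 = 3.7744%.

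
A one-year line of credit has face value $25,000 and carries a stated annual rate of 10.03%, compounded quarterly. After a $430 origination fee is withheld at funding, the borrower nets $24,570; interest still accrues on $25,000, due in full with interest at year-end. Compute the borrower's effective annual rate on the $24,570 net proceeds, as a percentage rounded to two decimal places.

12.35%

Amount owed after one year: 25,000 × (1 + 0.1003/4)^4 = 25,000 × 1.104136 = $27,603.40.
Effective rate on net proceeds: 27,603.40 / 24,570 − 1 = 0.123459 = 12.35%.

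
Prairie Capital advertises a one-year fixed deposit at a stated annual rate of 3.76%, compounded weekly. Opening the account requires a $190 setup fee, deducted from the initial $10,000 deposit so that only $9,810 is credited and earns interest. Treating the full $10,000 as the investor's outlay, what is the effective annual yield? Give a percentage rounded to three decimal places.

1.857%

Value after one year: 9,810 × (1 + 0.0376/52)^52 = 9,810 × 1.038302 = $10,185.74.
Effective yield on the $10,000 outlay: 10,185.74 / 10,000 − 1 = 0.018574 = 1.857%.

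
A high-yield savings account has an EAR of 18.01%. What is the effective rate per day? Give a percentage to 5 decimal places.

The per-day rate i satisfies (1 + i)^365 = 1 + 0.1801.
i = 1.1801^(1/365) − 1 = 0.0004538 = 0.04538%.

0.04538%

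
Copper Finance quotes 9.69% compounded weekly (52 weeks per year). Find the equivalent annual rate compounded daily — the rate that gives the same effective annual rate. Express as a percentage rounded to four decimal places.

9.6823%

EAR = (1 + 0.0969/52)^52 − 1 = 0.101651.
Solve (1 + r/365)^365 = 1.101651: r/365 = 1.101651^(1/365) − 1 = 0.000265, so r = 0.096823 = 9.6823%.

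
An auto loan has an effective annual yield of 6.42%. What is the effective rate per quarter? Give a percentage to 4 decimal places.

1.5677%

The per-quarter rate i satisfies (1 + i)^4 = 1 + 0.0642.
i = 1.0642^(1/4) − 1 = 0.0156775 = 1.5677%.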